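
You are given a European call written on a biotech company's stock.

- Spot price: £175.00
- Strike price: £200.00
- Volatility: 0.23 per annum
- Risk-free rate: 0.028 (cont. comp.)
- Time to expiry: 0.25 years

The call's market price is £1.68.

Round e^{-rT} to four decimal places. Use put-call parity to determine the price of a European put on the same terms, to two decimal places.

exp(−rT) = exp(−0.028·0.25) = 0.9930
Put-call parity: C − P = S − K·e^(−rT) = 175 − 200·0.9930 = 175 − 198.6000 = -23.6000
P = C − (C − P) = 1.68 − (-23.6000) = 25.2800

£25.28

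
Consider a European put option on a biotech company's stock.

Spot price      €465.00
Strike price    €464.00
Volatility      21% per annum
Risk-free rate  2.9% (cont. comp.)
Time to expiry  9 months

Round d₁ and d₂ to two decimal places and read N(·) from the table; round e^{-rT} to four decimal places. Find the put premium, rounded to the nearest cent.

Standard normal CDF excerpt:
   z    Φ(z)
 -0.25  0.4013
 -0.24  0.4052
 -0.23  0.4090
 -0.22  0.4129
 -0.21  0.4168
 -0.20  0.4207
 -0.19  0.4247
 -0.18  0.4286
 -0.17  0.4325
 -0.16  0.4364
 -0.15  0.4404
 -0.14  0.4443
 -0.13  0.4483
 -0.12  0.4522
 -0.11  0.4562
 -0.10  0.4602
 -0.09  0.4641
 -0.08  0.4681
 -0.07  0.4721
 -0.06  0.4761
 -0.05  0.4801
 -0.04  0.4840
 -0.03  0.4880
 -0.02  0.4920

€27.75

σ√T = 0.21·√0.75 = 0.1819
d₁ = [ln(465/464) + (0.029 + 0.21²/2)·0.75] / 0.1819 = [0.0022 + 0.0383] / 0.1819 = 0.2224 → 0.22
d₂ = d₁ − σ√T = 0.2224 − 0.1819 = 0.0405 → 0.04
e^(−rT) = e^(−0.029·0.75) = 0.9785
N(−d₂) = N(-0.04) = 0.4840;  N(−d₁) = N(-0.22) = 0.4129
P = 464·0.9785·0.4840 − 465·0.4129 = 219.7476 − 191.9985 = 27.7491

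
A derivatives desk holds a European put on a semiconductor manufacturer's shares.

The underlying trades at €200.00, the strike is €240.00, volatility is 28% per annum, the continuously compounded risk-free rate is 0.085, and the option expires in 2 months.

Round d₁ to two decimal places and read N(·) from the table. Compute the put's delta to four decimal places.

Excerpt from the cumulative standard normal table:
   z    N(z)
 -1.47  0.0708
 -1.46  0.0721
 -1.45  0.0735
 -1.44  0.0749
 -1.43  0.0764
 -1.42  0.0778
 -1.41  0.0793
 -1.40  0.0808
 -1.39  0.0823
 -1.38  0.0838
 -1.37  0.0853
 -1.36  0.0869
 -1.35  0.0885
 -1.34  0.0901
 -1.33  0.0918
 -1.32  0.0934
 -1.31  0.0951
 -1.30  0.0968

T = 0.1667;  σ√T = 0.1143
d₁ = [ln(200/240) + (0.085 + ½·0.28²)·0.1667] / (σ√T) = (-0.1823 + 0.0207) / 0.1143 = -1.4139 which rounds to -1.41
N(d₁) = N(-1.41) = 0.0793
Δ_put = N(d₁) − 1 = 0.0793 − 1 = -0.9207

-0.9207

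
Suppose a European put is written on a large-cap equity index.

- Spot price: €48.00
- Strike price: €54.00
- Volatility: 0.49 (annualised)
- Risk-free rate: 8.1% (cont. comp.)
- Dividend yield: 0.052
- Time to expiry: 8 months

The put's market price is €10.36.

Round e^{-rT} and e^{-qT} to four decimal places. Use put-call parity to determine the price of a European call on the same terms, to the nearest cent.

€5.56

exp(−qT) = exp(−0.052·0.6667) = 0.9659;  exp(−rT) = exp(−0.081·0.6667) = 0.9474
Put-call parity: C − P = S·e^(−qT) − K·e^(−rT) = 48·0.9659 − 54·0.9474 = 46.3632 − 51.1596 = -4.7964
C = P + (C − P) = 10.36 + (-4.7964) = 5.5636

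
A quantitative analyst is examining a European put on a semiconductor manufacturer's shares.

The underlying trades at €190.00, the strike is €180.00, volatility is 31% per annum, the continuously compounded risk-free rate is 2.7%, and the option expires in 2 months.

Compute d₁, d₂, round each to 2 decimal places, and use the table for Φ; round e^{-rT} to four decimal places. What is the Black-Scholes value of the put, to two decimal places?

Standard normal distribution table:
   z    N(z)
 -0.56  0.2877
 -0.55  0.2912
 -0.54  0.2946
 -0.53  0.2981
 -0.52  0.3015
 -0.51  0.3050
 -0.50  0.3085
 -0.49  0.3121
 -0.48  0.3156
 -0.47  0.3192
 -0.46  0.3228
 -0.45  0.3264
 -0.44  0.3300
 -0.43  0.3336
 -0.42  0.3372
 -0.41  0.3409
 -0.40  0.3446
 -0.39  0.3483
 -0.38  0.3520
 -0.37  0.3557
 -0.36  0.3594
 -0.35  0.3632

€5.11

σ√T = 0.31 × 0.4082 = 0.1266
d₁ = [ln(190/180) + (0.027 + ½·0.31²)·0.1667] / (σ√T) = (0.0541 + 0.0125) / 0.1266 = 0.5261 → 0.53
d₂ = 0.5261 − 0.1266 = 0.3995 → 0.40
e^(−rT) = e^(−0.027·0.1667) = 0.9955
P = 180·0.9955·N(-0.40) − 190·N(-0.53) = 180·0.9955·0.3446 − 190·0.2981 = 61.7489 − 56.6390 = 5.1099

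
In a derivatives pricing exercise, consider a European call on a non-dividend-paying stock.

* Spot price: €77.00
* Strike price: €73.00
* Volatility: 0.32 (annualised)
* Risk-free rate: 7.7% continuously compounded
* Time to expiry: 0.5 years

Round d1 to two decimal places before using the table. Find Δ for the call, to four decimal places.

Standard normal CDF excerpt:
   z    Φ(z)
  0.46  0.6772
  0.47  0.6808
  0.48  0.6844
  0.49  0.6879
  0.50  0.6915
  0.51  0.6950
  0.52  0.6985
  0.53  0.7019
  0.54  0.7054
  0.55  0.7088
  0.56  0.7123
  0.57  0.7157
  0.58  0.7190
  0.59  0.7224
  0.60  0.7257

0.6985

σ√T = 0.32 × 0.7071 = 0.2263
ln(S/K) + (r + σ²/2)T = ln(77/73) + (0.077 + 0.32²/2)·0.5 = 0.0533 + 0.0641 = 0.1174
d₁ = 0.1174 / 0.2263 = 0.5190 ⇒ 0.52
N(d₁) = N(0.52) = 0.6985
Δ_call = N(d₁) = 0.6985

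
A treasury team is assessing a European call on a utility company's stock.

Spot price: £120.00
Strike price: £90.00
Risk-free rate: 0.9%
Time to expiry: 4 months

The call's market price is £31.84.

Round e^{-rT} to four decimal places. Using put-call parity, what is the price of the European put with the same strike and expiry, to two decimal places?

£1.57

e^(−rT) = e^(−0.009·0.3333) = 0.9970
Put-call parity: C − P = S − K·e^(−rT) = 120 − 90·0.9970 = 120 − 89.7300 = 30.2700
P = C − (C − P) = 31.84 − (30.2700) = 1.5700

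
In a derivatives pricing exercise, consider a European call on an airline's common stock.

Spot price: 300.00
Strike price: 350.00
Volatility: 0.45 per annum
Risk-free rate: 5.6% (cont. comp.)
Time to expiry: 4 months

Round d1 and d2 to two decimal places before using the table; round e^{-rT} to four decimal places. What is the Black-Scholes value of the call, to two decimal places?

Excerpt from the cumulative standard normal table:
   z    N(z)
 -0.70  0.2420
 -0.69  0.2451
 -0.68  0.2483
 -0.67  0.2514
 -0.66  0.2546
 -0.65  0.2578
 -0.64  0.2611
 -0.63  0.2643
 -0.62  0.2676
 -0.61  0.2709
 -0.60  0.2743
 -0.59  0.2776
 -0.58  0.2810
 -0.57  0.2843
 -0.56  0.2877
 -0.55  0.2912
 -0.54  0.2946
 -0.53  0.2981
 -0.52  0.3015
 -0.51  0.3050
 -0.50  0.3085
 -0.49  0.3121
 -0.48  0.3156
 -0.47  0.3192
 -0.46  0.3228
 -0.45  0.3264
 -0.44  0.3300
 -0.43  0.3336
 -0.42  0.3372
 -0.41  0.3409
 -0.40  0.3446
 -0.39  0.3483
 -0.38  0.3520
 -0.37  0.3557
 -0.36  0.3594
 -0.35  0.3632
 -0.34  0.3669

T = 0.3333;  σ√T = 0.2598
d₁ = [ln(300/350) + (0.056 + ½·0.45²)·0.3333] / (σ√T) = (-0.1542 + 0.0524) / 0.2598 = -0.3916 ⇒ -0.39
d₂ = -0.3916 − 0.2598 = -0.6514 ⇒ -0.65
e^(−rT) = e^(−0.056·0.3333) = 0.9815
N(d₁) = N(-0.39) = 0.3483;  N(d₂) = N(-0.65) = 0.2578
C = 300·0.3483 − 350·0.9815·0.2578 = 104.4900 − 88.5607 = 15.9293

15.93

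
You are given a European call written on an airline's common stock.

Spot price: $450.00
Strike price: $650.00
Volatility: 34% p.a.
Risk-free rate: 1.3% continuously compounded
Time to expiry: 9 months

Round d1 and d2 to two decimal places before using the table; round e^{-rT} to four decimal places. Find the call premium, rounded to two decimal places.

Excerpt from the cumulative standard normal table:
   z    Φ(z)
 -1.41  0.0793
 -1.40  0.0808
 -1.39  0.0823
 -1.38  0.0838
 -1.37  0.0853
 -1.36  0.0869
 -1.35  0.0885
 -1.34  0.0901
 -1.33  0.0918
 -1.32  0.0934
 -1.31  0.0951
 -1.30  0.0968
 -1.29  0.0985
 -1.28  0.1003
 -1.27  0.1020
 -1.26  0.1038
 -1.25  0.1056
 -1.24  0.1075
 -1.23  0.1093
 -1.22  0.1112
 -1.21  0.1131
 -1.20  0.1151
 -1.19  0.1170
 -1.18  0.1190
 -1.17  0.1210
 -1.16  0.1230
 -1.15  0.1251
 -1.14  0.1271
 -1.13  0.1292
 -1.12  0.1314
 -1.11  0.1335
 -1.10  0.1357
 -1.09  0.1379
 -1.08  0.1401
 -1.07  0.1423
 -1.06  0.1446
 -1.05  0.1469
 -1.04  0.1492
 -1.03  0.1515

σ√T = 0.34·√0.75 = 0.2944
ln(S/K) + (r + σ²/2)T = ln(450/650) + (0.013 + 0.34²/2)·0.75 = -0.3677 + 0.0531 = -0.3146
d₁ = -0.3146 / 0.2944 = -1.0685 → -1.07
d₂ = d₁ − σ√T = -1.0685 − 0.2944 = -1.3630 → -1.36
exp(−rT) = exp(−0.013·0.75) = 0.9903
C = 450·N(-1.07) − 650·0.9903·N(-1.36) = 450·0.1423 − 650·0.9903·0.0869 = 64.0350 − 55.9371 = 8.0979

$8.10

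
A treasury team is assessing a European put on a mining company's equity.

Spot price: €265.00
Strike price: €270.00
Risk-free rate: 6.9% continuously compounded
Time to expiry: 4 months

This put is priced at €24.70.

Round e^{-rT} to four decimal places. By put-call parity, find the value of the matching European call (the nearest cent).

€25.83

e^(−rT) = e^(−0.069·0.3333) = 0.9773
Put-call parity: C − P = S − K·e^(−rT) = 265 − 270·0.9773 = 265 − 263.8710 = 1.1290
C = P + (C − P) = 24.70 + (1.1290) = 25.8290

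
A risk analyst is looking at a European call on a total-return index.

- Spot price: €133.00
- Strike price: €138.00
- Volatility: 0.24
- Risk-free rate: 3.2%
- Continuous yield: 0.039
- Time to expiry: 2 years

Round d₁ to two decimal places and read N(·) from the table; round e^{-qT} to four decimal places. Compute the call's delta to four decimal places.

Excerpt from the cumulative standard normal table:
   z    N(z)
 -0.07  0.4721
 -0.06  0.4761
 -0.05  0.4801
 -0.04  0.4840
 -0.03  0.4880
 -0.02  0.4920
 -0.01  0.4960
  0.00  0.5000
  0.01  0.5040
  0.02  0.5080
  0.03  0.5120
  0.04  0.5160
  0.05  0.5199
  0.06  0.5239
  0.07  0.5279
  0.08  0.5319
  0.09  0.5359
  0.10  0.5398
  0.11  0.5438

σ√T = 0.24·√2 = 0.3394
d₁ = [ln(133/138) + (0.032 − 0.039 + 0.24²/2)·2] / 0.3394 = [-0.0369 + 0.0436] / 0.3394 = 0.0197 which rounds to 0.02
N(d₁) = N(0.02) = 0.5080
Δ_call = e^(−qT)·N(d₁) = 0.9250·0.5080 = 0.4699

0.4699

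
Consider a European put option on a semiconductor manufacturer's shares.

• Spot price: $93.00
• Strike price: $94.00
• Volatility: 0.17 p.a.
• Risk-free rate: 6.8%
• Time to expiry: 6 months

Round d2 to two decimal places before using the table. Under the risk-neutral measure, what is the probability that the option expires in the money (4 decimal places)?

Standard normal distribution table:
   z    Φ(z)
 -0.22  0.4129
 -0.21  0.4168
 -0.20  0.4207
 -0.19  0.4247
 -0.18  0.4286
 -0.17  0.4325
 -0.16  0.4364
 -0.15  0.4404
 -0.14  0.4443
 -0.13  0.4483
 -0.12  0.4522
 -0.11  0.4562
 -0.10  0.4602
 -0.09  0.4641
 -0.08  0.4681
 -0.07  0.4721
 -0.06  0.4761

0.4483

σ√T = 0.17·√0.5 = 0.1202
ln(S/K) + (r + σ²/2)T = ln(93/94) + (0.068 + 0.17²/2)·0.5 = -0.0107 + 0.0412 = 0.0305
d₁ = 0.0305 / 0.1202 = 0.2540 which rounds to 0.25
d₂ = d₁ − σ√T = 0.2540 − 0.1202 = 0.1338 which rounds to 0.13
Pr(exercise) under Q = N(−d₂) = N(-0.13) = 0.4483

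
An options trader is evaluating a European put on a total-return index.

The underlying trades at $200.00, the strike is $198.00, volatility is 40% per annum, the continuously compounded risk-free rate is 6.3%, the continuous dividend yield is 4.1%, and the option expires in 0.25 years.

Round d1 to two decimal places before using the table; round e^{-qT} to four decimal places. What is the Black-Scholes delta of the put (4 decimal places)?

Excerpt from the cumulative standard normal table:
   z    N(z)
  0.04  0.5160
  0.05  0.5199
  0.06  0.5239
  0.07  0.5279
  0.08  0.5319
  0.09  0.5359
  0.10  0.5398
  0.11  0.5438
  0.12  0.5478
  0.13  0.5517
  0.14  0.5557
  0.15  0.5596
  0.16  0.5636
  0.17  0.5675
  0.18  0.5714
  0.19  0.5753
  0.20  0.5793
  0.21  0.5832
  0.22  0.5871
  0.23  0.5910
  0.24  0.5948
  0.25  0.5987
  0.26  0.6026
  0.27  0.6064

σ√T = 0.4 × 0.5000 = 0.2000
d₁ = [ln(200/198) + (0.063 − 0.041 + ½·0.4²)·0.25] / (σ√T) = (0.0101 + 0.0255) / 0.2000 = 0.1778 which rounds to 0.18
N(d₁) = N(0.18) = 0.5714
Δ_put = e^(−qT)·(N(d₁) − 1) = 0.9898·(0.5714 − 1) = -0.4242

-0.4242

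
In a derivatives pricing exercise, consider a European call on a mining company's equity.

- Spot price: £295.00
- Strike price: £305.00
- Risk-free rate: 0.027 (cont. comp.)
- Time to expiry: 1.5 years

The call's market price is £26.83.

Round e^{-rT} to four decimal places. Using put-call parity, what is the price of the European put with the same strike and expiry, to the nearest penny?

e^(−rT) = e^(−0.027·1.5) = 0.9603
Put-call parity: C − P = S − K·e^(−rT) = 295 − 305·0.9603 = 295 − 292.8915 = 2.1085
P = C − (C − P) = 26.83 − (2.1085) = 24.7215

£24.72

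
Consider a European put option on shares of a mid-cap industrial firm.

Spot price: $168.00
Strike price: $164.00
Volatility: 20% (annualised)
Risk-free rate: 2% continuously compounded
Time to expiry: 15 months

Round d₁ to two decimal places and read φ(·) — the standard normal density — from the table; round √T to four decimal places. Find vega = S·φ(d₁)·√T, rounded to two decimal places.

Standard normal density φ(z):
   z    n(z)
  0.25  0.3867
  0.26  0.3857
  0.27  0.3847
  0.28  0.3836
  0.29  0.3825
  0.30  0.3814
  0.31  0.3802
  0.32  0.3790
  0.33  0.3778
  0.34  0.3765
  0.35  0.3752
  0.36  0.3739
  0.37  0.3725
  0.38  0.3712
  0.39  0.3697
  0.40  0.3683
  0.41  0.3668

70.96

σ√T = 0.2·√1.25 = 0.2236
ln(S/K) + (r + σ²/2)T = ln(168/164) + (0.02 + 0.2²/2)·1.25 = 0.0241 + 0.0500 = 0.0741
d₁ = 0.0741 / 0.2236 = 0.3314 which rounds to 0.33
√T = √1.25 = 1.1180
φ(d₁) = φ(0.33) = 0.3778
vega = S·φ(d₁)·√T = 168·0.3778·1.1180 = 70.9599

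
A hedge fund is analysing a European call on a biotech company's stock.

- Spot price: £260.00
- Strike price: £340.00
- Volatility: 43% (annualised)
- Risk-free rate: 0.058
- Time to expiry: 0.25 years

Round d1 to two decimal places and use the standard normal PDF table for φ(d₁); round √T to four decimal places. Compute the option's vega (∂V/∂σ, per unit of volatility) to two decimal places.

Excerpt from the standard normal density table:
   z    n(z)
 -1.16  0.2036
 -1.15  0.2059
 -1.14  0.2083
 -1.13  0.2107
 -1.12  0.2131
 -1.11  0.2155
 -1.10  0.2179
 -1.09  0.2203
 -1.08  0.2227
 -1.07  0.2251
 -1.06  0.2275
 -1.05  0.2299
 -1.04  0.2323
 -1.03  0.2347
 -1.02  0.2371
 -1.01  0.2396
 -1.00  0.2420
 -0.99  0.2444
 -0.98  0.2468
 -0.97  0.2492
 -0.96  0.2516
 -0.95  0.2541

29.26

σ√T = 0.43 × 0.5000 = 0.2150
d₁ = [ln(260/340) + (0.058 + 0.43²/2)·0.25] / 0.2150 = [-0.2683 + 0.0376] / 0.2150 = -1.0728 ⇒ -1.07
√T = √0.25 = 0.5000
φ(d₁) = φ(-1.07) = 0.2251
vega = S·φ(d₁)·√T = 260·0.2251·0.5000 = 29.2630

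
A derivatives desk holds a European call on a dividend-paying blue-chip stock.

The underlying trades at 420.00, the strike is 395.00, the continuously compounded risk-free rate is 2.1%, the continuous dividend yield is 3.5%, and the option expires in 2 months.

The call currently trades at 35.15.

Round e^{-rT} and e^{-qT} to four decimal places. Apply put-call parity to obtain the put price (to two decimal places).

11.20

exp(−qT) = exp(−0.035·0.1667) = 0.9942;  exp(−rT) = exp(−0.021·0.1667) = 0.9965
Put-call parity: C − P = S·e^(−qT) − K·e^(−rT) = 420·0.9942 − 395·0.9965 = 417.5640 − 393.6175 = 23.9465
P = C − (C − P) = 35.15 − (23.9465) = 11.2035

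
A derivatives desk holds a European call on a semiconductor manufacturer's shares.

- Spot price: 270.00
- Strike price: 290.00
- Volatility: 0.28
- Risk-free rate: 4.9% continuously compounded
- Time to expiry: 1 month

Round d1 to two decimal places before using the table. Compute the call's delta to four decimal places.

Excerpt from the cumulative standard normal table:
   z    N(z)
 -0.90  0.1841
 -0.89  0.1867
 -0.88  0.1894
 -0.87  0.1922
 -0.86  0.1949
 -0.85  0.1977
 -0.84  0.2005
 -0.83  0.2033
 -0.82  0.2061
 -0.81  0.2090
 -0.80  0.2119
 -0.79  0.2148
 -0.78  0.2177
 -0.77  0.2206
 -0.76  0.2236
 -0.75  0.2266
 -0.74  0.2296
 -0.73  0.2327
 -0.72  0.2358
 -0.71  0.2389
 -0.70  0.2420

0.2148

σ√T = 0.28 × 0.2887 = 0.0808
ln(S/K) + (r + σ²/2)T = ln(270/290) + (0.049 + 0.28²/2)·0.08333 = -0.0715 + 0.0073 = -0.0641
d₁ = -0.0641 / 0.0808 = -0.7931 ⇒ -0.79
N(d₁) = N(-0.79) = 0.2148
Δ_call = N(d₁) = 0.2148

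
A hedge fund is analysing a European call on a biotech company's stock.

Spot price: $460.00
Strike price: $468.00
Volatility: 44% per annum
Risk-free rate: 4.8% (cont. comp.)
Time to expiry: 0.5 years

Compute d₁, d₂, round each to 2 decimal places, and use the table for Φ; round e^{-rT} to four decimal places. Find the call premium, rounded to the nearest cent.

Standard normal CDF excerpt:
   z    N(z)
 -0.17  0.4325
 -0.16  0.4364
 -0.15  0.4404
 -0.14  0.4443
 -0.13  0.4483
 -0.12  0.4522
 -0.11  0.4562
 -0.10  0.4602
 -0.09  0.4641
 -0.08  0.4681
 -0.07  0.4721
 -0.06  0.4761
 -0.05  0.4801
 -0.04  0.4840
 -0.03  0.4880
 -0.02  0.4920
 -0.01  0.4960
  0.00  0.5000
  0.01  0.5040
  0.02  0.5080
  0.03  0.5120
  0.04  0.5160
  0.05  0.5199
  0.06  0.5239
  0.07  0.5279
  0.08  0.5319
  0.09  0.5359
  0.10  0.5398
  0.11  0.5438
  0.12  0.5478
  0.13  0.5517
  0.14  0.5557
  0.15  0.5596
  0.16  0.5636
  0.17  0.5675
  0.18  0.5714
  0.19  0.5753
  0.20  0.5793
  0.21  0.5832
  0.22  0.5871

σ√T = 0.44·√0.5 = 0.3111
ln(S/K) + (r + σ²/2)T = ln(460/468) + (0.048 + 0.44²/2)·0.5 = -0.0172 + 0.0724 = 0.0552
d₁ = 0.0552 / 0.3111 = 0.1773 which rounds to 0.18
d₂ = d₁ − σ√T = 0.1773 − 0.3111 = -0.1338 which rounds to -0.13
e^(−rT) = e^(−0.048·0.5) = 0.9763
N(d₁) = N(0.18) = 0.5714;  N(d₂) = N(-0.13) = 0.4483
C = 460·0.5714 − 468·0.9763·0.4483 = 262.8440 − 204.8320 = 58.0120

$58.01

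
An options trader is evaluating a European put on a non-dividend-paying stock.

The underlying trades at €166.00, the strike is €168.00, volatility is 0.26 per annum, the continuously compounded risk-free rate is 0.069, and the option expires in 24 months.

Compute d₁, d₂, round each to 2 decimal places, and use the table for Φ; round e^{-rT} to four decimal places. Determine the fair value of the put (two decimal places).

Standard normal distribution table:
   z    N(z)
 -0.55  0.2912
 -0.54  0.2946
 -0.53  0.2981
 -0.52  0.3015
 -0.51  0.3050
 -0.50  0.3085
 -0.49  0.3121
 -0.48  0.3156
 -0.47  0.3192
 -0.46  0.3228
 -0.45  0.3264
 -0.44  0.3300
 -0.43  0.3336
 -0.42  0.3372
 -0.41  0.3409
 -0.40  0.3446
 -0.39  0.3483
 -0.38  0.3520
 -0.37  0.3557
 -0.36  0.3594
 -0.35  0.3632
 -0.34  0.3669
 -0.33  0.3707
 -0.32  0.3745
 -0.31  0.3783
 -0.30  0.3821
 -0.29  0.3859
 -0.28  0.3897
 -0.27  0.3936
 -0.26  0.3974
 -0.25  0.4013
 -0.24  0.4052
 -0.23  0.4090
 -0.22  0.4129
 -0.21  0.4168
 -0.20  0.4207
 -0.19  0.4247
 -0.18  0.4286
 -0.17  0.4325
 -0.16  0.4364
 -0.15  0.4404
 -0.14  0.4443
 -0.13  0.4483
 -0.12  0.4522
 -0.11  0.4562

σ√T = 0.26 × 1.4142 = 0.3677
ln(S/K) + (r + σ²/2)T = ln(166/168) + (0.069 + 0.26²/2)·2 = -0.0120 + 0.2056 = 0.1936
d₁ = 0.1936 / 0.3677 = 0.5266 ⇒ 0.53
d₂ = d₁ − σ√T = 0.5266 − 0.3677 = 0.1589 ⇒ 0.16
e^(−rT) = e^(−0.069·2) = 0.8711
P = 168·0.8711·N(-0.16) − 166·N(-0.53) = 168·0.8711·0.4364 − 166·0.2981 = 63.8649 − 49.4846 = 14.3803

€14.38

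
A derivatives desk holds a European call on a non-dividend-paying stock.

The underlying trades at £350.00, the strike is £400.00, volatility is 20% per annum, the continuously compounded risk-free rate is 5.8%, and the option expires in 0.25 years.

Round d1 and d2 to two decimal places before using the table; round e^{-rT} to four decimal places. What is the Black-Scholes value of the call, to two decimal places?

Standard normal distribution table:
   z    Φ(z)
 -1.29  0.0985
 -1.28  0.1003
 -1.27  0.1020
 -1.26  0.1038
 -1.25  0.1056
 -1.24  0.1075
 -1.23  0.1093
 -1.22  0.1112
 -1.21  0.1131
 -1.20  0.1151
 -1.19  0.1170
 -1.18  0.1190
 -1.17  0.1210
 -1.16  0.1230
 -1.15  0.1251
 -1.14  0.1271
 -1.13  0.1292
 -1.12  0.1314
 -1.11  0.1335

T = 0.25;  σ√T = 0.1000
d₁ = [ln(350/400) + (0.058 + ½·0.2²)·0.25] / (σ√T) = (-0.1335 + 0.0195) / 0.1000 = -1.1403 ≈ -1.14
d₂ = -1.1403 − 0.1000 = -1.2403 ≈ -1.24
exp(−rT) = exp(−0.058·0.25) = 0.9856
N(d₁) = N(-1.14) = 0.1271;  N(d₂) = N(-1.24) = 0.1075
C = 350·0.1271 − 400·0.9856·0.1075 = 44.4850 − 42.3808 = 2.1042

£2.10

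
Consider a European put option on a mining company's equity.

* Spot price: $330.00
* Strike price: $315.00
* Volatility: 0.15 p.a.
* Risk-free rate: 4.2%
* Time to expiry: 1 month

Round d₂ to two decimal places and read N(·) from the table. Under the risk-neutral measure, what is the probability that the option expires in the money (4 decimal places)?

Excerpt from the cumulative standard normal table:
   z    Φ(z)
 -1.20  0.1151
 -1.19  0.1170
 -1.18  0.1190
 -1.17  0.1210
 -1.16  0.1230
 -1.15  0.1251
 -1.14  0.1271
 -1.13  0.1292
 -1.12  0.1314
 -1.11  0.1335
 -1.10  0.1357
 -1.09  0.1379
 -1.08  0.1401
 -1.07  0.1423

σ√T = 0.15 × 0.2887 = 0.0433
d₁ = [ln(330/315) + (0.042 + 0.15²/2)·0.08333] / 0.0433 = [0.0465 + 0.0044] / 0.0433 = 1.1768 which rounds to 1.18
d₂ = d₁ − σ√T = 1.1768 − 0.0433 = 1.1335 which rounds to 1.13
Pr(exercise) under Q = N(−d₂) = N(-1.13) = 0.1292

0.1292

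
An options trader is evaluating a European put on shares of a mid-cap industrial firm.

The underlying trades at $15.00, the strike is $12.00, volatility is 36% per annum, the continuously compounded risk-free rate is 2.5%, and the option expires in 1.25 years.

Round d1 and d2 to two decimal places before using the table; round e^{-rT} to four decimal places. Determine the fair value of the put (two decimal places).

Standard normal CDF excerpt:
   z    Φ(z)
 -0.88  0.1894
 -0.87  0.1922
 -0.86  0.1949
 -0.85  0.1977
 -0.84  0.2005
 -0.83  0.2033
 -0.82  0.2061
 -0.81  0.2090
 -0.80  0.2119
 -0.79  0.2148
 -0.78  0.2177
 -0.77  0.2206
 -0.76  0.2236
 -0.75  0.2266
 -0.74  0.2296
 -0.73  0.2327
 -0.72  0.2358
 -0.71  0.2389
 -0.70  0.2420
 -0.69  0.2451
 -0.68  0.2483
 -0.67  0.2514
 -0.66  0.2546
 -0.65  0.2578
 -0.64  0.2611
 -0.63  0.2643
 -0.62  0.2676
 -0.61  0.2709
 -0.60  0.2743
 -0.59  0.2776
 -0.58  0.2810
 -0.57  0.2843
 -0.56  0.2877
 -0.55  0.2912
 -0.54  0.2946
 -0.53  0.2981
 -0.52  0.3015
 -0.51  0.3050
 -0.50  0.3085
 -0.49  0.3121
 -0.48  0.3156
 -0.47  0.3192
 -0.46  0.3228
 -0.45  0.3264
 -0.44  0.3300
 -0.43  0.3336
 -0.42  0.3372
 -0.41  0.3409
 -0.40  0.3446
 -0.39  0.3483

$0.83

T = 1.25;  σ√T = 0.4025
ln(S/K) + (r + σ²/2)T = ln(15/12) + (0.025 + 0.36²/2)·1.25 = 0.2231 + 0.1122 = 0.3354
d₁ = 0.3354 / 0.4025 = 0.8333 ≈ 0.83
d₂ = d₁ − σ√T = 0.8333 − 0.4025 = 0.4308 ≈ 0.43
exp(−rT) = exp(−0.025·1.25) = 0.9692
N(−d₂) = N(-0.43) = 0.3336;  N(−d₁) = N(-0.83) = 0.2033
P = 12·0.9692·0.3336 − 15·0.2033 = 3.8799 − 3.0495 = 0.8304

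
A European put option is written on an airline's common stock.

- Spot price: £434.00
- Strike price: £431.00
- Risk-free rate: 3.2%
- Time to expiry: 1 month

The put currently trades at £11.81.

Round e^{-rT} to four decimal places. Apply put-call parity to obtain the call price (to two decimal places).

£15.97

e^(−rT) = e^(−0.032·0.08333) = 0.9973
Put-call parity: C − P = S − K·e^(−rT) = 434 − 431·0.9973 = 434 − 429.8363 = 4.1637
C = P + (C − P) = 11.81 + (4.1637) = 15.9737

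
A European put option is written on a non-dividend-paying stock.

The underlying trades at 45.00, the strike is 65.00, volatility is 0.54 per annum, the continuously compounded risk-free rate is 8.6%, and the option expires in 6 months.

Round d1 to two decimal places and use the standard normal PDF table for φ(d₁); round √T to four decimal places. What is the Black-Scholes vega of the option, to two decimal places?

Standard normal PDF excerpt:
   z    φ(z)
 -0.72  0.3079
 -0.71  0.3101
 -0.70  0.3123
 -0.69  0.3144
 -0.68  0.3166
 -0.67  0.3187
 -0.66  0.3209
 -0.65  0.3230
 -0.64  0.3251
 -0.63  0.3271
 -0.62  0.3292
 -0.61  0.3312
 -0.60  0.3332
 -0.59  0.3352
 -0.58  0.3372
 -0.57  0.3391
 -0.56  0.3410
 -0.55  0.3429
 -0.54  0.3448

10.21

T = 0.5;  σ√T = 0.3818
d₁ = [ln(45/65) + (0.086 + 0.54²/2)·0.5] / 0.3818 = [-0.3677 + 0.1159] / 0.3818 = -0.6595 ⇒ -0.66
√T = √0.5 = 0.7071
φ(d₁) = φ(-0.66) = 0.3209
vega = S·φ(d₁)·√T = 45·0.3209·0.7071 = 10.2109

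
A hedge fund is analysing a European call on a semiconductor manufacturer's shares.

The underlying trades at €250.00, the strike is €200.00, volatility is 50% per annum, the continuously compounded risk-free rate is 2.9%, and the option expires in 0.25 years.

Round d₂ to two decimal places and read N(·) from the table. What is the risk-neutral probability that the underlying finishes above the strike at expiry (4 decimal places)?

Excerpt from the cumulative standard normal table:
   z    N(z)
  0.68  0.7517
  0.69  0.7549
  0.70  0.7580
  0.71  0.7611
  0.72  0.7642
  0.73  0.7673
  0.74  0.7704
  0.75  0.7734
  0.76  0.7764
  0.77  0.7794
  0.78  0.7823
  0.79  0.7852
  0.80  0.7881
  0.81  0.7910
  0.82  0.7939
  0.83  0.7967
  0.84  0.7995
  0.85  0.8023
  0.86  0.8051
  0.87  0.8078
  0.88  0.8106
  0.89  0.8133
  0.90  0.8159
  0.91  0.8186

0.7881

σ√T = 0.5 × 0.5000 = 0.2500
d₁ = [ln(250/200) + (0.029 + 0.5²/2)·0.25] / 0.2500 = [0.2231 + 0.0385] / 0.2500 = 1.0466 ≈ 1.05
d₂ = d₁ − σ√T = 1.0466 − 0.2500 = 0.7966 ≈ 0.80
Pr(exercise) under Q = N(d₂) = 0.7881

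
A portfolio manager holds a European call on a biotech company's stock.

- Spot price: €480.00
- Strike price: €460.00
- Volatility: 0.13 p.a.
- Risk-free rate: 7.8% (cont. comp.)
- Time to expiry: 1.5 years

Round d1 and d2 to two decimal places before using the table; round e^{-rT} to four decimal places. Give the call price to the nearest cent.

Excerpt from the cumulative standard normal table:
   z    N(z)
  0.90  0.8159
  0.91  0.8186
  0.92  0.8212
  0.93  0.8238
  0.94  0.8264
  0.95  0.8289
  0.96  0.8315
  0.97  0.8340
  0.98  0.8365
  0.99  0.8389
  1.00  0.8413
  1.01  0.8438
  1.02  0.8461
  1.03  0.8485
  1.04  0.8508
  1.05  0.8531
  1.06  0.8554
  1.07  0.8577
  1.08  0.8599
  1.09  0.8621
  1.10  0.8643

€76.70

σ√T = 0.13 × 1.2247 = 0.1592
ln(S/K) + (r + σ²/2)T = ln(480/460) + (0.078 + 0.13²/2)·1.5 = 0.0426 + 0.1297 = 0.1722
d₁ = 0.1722 / 0.1592 = 1.0818 → 1.08
d₂ = d₁ − σ√T = 1.0818 − 0.1592 = 0.9225 → 0.92
e^(−rT) = e^(−0.078·1.5) = 0.8896
C = 480·N(1.08) − 460·0.8896·N(0.92) = 480·0.8599 − 460·0.8896·0.8212 = 412.7520 − 336.0482 = 76.7038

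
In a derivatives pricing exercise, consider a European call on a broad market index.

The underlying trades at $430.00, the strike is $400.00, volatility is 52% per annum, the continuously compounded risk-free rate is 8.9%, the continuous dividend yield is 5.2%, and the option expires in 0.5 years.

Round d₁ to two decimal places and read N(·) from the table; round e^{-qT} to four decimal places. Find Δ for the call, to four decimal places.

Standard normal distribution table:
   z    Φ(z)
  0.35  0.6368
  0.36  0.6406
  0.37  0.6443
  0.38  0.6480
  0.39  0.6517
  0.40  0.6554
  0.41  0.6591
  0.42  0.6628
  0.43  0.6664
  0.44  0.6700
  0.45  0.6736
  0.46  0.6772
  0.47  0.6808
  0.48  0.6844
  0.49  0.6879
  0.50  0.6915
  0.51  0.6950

σ√T = 0.52·√0.5 = 0.3677
d₁ = [ln(430/400) + (0.089 − 0.052 + 0.52²/2)·0.5] / 0.3677 = [0.0723 + 0.0861] / 0.3677 = 0.4308 ⇒ 0.43
N(d₁) = N(0.43) = 0.6664
Δ_call = e^(−qT)·N(d₁) = 0.9743·0.6664 = 0.6493

0.6493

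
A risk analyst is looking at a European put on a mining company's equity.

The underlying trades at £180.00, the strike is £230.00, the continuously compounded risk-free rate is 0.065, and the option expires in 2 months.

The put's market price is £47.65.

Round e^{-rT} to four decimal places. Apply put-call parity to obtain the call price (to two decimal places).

exp(−rT) = exp(−0.065·0.1667) = 0.9892
Put-call parity: C − P = S − K·e^(−rT) = 180 − 230·0.9892 = 180 − 227.5160 = -47.5160
C = P + (C − P) = 47.65 + (-47.5160) = 0.1340

£0.13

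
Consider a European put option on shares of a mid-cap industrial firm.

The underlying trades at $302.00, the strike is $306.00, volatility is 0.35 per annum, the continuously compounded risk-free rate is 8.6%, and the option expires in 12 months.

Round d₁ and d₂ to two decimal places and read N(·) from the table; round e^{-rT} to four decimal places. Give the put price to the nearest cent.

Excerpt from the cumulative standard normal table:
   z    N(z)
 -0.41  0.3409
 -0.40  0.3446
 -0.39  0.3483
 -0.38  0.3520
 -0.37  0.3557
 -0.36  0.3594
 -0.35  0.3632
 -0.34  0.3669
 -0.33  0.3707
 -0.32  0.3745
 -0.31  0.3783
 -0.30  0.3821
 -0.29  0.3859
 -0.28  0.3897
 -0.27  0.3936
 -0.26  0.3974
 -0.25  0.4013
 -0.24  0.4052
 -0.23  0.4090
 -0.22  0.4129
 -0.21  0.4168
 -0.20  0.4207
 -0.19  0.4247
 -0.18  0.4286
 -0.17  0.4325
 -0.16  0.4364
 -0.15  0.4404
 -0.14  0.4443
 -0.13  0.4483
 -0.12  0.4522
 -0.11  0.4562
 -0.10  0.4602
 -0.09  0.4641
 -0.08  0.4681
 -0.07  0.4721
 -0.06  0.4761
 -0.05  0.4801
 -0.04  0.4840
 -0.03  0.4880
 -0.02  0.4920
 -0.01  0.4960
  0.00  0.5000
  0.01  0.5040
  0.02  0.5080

σ√T = 0.35·√1 = 0.3500
d₁ = [ln(302/306) + (0.086 + ½·0.35²)·1] / (σ√T) = (-0.0132 + 0.1472) / 0.3500 = 0.3831 ≈ 0.38
d₂ = 0.3831 − 0.3500 = 0.0331 ≈ 0.03
exp(−rT) = exp(−0.086·1) = 0.9176
N(−d₂) = N(-0.03) = 0.4880;  N(−d₁) = N(-0.38) = 0.3520
P = 306·0.9176·0.4880 − 302·0.3520 = 137.0234 − 106.3040 = 30.7194

$30.72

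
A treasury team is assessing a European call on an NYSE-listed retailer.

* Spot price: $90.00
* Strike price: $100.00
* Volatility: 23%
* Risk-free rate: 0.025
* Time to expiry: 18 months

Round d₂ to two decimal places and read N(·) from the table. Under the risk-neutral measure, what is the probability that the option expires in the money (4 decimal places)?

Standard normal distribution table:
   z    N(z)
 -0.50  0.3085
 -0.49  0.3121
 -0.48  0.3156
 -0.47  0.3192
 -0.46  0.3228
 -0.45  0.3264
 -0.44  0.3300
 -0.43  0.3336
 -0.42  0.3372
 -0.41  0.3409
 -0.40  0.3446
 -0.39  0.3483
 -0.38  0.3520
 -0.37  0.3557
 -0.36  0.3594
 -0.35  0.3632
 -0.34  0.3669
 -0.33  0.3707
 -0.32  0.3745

0.3520

σ√T = 0.23 × 1.2247 = 0.2817
d₁ = [ln(90/100) + (0.025 + ½·0.23²)·1.5] / (σ√T) = (-0.1054 + 0.0772) / 0.2817 = -0.1001 → -0.10
d₂ = -0.1001 − 0.2817 = -0.3817 → -0.38
Risk-neutral Pr[S_T > K] = N(d₂) = N(-0.38) = 0.3520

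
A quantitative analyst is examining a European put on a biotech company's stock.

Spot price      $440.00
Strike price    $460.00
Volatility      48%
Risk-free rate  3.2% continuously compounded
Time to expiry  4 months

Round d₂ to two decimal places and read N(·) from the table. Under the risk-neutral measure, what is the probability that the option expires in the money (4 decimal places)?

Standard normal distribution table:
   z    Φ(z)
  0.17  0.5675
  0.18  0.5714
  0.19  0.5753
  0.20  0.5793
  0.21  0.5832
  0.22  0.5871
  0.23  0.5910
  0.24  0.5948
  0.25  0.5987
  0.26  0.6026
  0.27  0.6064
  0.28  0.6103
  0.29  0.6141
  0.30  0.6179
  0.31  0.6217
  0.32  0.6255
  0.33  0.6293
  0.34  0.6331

0.6026

σ√T = 0.48·√0.3333 = 0.2771
d₁ = [ln(440/460) + (0.032 + ½·0.48²)·0.3333] / (σ√T) = (-0.0445 + 0.0491) / 0.2771 = 0.0167 ⇒ 0.02
d₂ = 0.0167 − 0.2771 = -0.2605 ⇒ -0.26
Risk-neutral Pr[S_T < K] = N(−d₂) = N(0.26) = 0.6026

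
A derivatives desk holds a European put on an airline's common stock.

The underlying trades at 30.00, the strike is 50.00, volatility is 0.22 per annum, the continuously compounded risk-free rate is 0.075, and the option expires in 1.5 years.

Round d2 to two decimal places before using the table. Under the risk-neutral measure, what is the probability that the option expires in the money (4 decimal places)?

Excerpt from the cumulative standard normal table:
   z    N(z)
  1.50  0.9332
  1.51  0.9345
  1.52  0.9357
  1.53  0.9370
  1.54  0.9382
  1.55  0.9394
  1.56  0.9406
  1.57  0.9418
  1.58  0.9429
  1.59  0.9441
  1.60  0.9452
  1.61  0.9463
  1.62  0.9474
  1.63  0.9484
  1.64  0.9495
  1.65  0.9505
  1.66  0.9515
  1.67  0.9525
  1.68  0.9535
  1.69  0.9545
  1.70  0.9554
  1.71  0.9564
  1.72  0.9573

σ√T = 0.22 × 1.2247 = 0.2694
d₁ = [ln(30/50) + (0.075 + 0.22²/2)·1.5] / 0.2694 = [-0.5108 + 0.1488] / 0.2694 = -1.3436 → -1.34
d₂ = d₁ − σ√T = -1.3436 − 0.2694 = -1.6130 → -1.61
Pr(exercise) under Q = N(−d₂) = N(1.61) = 0.9463

0.9463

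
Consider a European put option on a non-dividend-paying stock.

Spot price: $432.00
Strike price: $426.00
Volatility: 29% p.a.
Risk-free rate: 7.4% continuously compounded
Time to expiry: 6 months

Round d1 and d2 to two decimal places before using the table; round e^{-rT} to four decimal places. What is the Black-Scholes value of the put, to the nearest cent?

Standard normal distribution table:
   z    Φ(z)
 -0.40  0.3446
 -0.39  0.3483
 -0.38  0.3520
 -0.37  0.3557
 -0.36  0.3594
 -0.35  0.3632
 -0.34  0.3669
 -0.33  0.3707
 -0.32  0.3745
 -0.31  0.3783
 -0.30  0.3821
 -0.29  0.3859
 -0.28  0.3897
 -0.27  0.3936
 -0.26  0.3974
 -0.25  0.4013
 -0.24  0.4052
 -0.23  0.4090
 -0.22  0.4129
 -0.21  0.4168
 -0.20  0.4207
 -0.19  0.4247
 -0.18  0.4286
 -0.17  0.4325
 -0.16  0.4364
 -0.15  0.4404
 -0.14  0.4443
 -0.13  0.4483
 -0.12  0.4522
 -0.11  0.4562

$23.90

T = 0.5;  σ√T = 0.2051
d₁ = [ln(432/426) + (0.074 + 0.29²/2)·0.5] / 0.2051 = [0.0140 + 0.0580] / 0.2051 = 0.3512 → 0.35
d₂ = d₁ − σ√T = 0.3512 − 0.2051 = 0.1461 → 0.15
e^(−rT) = e^(−0.074·0.5) = 0.9637
N(−d₂) = N(-0.15) = 0.4404;  N(−d₁) = N(-0.35) = 0.3632
P = 426·0.9637·0.4404 − 432·0.3632 = 180.8001 − 156.9024 = 23.8977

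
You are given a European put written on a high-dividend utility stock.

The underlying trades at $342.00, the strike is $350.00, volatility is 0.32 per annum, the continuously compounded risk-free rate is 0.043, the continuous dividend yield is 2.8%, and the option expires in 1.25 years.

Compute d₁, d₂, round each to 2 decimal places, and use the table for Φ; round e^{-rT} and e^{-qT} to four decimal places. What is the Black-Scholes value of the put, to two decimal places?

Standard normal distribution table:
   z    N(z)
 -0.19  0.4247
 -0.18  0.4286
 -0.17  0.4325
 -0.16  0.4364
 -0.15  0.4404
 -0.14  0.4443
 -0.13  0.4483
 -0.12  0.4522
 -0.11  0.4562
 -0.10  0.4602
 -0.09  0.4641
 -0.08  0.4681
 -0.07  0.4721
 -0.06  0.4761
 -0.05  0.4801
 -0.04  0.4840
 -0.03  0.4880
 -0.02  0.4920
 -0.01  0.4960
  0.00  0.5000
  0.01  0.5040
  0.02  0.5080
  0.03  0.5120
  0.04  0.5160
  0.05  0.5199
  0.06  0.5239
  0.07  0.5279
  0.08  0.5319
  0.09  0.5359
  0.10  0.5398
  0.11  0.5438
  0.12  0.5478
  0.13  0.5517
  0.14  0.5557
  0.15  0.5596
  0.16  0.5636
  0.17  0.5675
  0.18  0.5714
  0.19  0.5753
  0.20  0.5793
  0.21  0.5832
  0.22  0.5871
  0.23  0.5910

σ√T = 0.32 × 1.1180 = 0.3578
d₁ = [ln(342/350) + (0.043 − 0.028 + 0.32²/2)·1.25] / 0.3578 = [-0.0231 + 0.0827] / 0.3578 = 0.1667 → 0.17
d₂ = d₁ − σ√T = 0.1667 − 0.3578 = -0.1911 → -0.19
e^(−qT) = e^(−0.028·1.25) = 0.9656;  e^(−rT) = e^(−0.043·1.25) = 0.9477
P = 350·0.9477·N(0.19) − 342·0.9656·N(-0.17) = 350·0.9477·0.5753 − 342·0.9656·0.4325 = 190.8241 − 142.8267 = 47.9974

$48.00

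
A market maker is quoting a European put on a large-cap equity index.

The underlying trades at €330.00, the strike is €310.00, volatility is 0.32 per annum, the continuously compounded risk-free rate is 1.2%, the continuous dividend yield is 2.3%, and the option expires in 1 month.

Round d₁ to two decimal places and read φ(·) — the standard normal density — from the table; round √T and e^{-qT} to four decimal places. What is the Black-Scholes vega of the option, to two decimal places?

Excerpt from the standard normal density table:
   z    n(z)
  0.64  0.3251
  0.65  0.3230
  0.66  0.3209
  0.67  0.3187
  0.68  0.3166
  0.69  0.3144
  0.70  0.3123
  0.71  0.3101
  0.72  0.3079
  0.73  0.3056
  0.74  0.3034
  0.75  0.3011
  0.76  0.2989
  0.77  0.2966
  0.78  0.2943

σ√T = 0.32 × 0.2887 = 0.0924
d₁ = [ln(330/310) + (0.012 − 0.023 + 0.32²/2)·0.08333] / 0.0924 = [0.0625 + 0.0033] / 0.0924 = 0.7131 which rounds to 0.71
√T = √0.08333 = 0.2887
φ(d₁) = φ(0.71) = 0.3101
exp(−qT) = exp(−0.023·0.08333) = 0.9981
vega = S·exp(−qT)·φ(d₁)·√T = 330·0.9981·0.3101·0.2887 = 29.4874
(Call and put vega coincide under Black-Scholes.)

29.49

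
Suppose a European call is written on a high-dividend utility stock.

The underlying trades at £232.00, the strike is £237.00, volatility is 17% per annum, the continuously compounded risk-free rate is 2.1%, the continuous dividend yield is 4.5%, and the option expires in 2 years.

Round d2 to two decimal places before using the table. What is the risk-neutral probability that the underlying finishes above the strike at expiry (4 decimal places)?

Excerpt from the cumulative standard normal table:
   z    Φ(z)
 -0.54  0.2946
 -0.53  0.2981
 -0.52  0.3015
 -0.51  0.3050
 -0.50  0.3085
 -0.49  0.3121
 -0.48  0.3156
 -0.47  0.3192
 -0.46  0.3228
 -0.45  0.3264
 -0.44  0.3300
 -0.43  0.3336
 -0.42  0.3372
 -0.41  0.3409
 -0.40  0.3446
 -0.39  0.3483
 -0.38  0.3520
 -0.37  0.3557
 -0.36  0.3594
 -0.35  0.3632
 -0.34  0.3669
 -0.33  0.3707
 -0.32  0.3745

σ√T = 0.17·√2 = 0.2404
ln(S/K) + (r − q + σ²/2)T = ln(232/237) + (0.021 − 0.045 + 0.17²/2)·2 = -0.0213 − 0.0191 = -0.0404
d₁ = -0.0404 / 0.2404 = -0.1681 → -0.17
d₂ = d₁ − σ√T = -0.1681 − 0.2404 = -0.4086 → -0.41
Pr(exercise) under Q = N(d₂) = 0.3409

0.3409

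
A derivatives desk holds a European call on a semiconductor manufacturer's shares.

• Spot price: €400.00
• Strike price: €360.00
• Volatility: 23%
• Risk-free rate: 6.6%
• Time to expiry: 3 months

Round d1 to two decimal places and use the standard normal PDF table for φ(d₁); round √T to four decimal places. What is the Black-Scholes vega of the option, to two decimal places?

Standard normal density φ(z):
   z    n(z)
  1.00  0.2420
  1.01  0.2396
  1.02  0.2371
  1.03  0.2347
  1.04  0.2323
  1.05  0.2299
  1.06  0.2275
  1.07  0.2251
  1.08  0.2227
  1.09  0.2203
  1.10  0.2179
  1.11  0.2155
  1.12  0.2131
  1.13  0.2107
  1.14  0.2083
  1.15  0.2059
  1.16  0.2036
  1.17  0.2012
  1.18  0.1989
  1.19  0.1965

42.62

σ√T = 0.23 × 0.5000 = 0.1150
d₁ = [ln(400/360) + (0.066 + 0.23²/2)·0.25] / 0.1150 = [0.1054 + 0.0231] / 0.1150 = 1.1172 which rounds to 1.12
√T = √0.25 = 0.5000
φ(d₁) = φ(1.12) = 0.2131
vega = S·φ(d₁)·√T = 400·0.2131·0.5000 = 42.6200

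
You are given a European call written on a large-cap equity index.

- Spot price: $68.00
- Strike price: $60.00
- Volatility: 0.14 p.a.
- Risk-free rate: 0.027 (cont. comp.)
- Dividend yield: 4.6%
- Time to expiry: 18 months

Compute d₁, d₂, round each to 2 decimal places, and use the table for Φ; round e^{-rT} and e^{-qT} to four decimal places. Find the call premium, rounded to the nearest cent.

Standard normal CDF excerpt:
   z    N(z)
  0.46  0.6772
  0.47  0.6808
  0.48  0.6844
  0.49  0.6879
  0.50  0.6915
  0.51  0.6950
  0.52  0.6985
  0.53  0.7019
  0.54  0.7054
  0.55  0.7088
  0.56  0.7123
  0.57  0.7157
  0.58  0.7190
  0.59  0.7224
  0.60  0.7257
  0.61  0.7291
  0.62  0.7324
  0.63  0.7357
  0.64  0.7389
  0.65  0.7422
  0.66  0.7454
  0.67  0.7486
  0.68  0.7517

$7.67

T = 1.5;  σ√T = 0.1715
d₁ = [ln(68/60) + (0.027 − 0.046 + ½·0.14²)·1.5] / (σ√T) = (0.1252 − 0.0138) / 0.1715 = 0.6495 ⇒ 0.65
d₂ = 0.6495 − 0.1715 = 0.4780 ⇒ 0.48
e^(−qT) = e^(−0.046·1.5) = 0.9333;  e^(−rT) = e^(−0.027·1.5) = 0.9603
N(d₁) = N(0.65) = 0.7422;  N(d₂) = N(0.48) = 0.6844
C = 68·0.9333·0.7422 − 60·0.9603·0.6844 = 47.1033 − 39.4338 = 7.6695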